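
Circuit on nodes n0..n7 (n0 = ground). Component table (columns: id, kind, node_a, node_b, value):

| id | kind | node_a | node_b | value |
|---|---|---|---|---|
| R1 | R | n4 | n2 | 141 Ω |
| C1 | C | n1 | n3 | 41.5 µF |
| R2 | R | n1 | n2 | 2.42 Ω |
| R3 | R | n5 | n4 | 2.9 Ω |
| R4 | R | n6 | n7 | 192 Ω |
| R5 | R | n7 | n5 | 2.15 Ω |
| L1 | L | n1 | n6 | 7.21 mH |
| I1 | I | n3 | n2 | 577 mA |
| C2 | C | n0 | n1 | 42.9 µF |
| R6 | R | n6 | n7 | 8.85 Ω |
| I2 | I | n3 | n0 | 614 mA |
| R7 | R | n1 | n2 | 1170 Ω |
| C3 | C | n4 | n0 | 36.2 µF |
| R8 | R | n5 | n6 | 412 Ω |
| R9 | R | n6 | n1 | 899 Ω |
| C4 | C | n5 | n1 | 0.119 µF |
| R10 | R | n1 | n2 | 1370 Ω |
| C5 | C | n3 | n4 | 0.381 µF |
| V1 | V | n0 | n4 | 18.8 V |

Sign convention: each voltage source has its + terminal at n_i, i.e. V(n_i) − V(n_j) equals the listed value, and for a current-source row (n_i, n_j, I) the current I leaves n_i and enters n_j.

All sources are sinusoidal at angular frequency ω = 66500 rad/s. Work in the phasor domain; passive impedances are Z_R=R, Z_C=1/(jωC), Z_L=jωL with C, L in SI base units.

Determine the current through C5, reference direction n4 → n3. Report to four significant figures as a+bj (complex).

0.01750-0.4669j A

MNA unknowns: 7 node voltages V₁..V_7 plus 1 source current (V1)
R1: Y=0.007092+0.000j on G[4,2]
C1: Y=0.000+2.760j on G[1,3]
R2: Y=0.4132+0.000j on G[1,2]
R3: Y=0.3448+0.000j on G[5,4]
R4: Y=0.005208+0.000j on G[6,7]
R5: Y=0.4651+0.000j on G[7,5]
L1: Y=0.000-0.002086j on G[1,6]
I1: z[3]−=0.577, z[2]+=0.577
C2: Y=0.000+2.853j on G[0,1]
R6: Y=0.1130+0.000j on G[6,7]
I2: z[3]−=0.614, z[0]+=0.614
R7: Y=0.0008547+0.000j on G[1,2]
C3: Y=0.000+2.407j on G[4,0]
R8: Y=0.002427+0.000j on G[5,6]
R9: Y=0.001112+0.000j on G[6,1]
C4: Y=0.000+0.007914j on G[5,1]
R10: Y=0.0007299+0.000j on G[1,2]
C5: Y=0.000+0.02534j on G[3,4]
V1: row V0−V4=18.8, i_V1 at 0,4
solve → V1=-0.2025+0.2655j, V2=0.8525+0.2610j, V3=-0.3717+0.6907j, V4=-18.80+0.000j, V5=-18.74+0.3157j, V6=-18.52-0.07556j, V7=-18.69+0.2364j
aux → i_V1=-0.1434-45.83j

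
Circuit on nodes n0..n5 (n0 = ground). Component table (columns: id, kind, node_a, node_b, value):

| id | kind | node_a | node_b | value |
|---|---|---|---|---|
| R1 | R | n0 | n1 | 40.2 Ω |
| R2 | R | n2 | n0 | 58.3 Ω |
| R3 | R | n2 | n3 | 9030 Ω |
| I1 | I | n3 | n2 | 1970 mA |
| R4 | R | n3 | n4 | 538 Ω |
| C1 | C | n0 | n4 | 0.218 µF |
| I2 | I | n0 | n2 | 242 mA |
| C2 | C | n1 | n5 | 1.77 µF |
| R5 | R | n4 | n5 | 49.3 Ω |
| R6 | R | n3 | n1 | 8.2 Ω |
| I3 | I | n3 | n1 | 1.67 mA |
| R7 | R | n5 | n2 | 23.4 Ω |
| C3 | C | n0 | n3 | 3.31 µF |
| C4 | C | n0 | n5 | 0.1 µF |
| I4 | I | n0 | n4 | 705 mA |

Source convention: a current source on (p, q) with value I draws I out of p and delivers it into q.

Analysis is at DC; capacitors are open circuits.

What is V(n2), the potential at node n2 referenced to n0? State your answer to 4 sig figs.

143.1 V

Element admittances at DC:
  Y(R1) = 0.02488 S between n0,n1
  Y(R2) = 0.01715 S between n2,n0
  Y(R3) = 0.0001107 S between n2,n3
  I1: injects 1.97 A into n2 (from n3)
  Y(R4) = 0.001859 S between n3,n4
  Y(C1) = 0.000 S between n0,n4
  I2: injects 0.242 A into n2 (from n0)
  Y(C2) = 0.000 S between n1,n5
  Y(R5) = 0.02028 S between n4,n5
  Y(R6) = 0.1220 S between n3,n1
  I3: injects 0.00167 A into n1 (from n3)
  Y(R7) = 0.04274 S between n5,n2
  Y(C3) = 0.000 S between n0,n3
  Y(C4) = 0.000 S between n0,n5
  I4: injects 0.705 A into n4 (from n0)
Assemble and solve the 5×5 MNA system:
  V(n1)=-60.63  V(n2)=143.1  V(n3)=-73.01  V(n4)=162.6  V(n5)=149.4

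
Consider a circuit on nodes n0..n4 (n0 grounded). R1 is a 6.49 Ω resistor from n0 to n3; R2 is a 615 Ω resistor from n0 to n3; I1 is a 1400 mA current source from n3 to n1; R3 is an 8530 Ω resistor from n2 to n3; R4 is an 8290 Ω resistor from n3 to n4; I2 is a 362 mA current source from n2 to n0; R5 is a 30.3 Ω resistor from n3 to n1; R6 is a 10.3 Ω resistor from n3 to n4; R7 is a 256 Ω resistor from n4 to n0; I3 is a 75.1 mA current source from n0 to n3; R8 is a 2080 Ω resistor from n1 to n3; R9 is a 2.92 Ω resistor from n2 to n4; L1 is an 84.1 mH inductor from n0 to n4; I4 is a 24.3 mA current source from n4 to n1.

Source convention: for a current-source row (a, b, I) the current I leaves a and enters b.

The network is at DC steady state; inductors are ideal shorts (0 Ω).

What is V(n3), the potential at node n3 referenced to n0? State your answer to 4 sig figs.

MNA unknowns: 4 node voltages V₁..V_4 plus 1 source current (L1)
R1: Y=0.1541 on G[0,3]
R2: Y=0.001626 on G[0,3]
I1: z[3]−=1.4, z[1]+=1.4
R3: Y=0.0001172 on G[2,3]
R4: Y=0.0001206 on G[3,4]
I2: z[2]−=0.362, z[0]+=0.362
R5: Y=0.03300 on G[3,1]
R6: Y=0.09709 on G[3,4]
R7: Y=0.003906 on G[4,0]
I3: z[0]−=0.0751, z[3]+=0.0751
R8: Y=0.0004808 on G[1,3]
R9: Y=0.3425 on G[2,4]
L1: row V0−V4=0, i_L1 at 0,4
I4: z[4]−=0.0243, z[1]+=0.0243
solve → V1=42.93, V2=-1.057, V3=0.3923, V4=0.000
aux → i_L1=0.3480

0.3923 V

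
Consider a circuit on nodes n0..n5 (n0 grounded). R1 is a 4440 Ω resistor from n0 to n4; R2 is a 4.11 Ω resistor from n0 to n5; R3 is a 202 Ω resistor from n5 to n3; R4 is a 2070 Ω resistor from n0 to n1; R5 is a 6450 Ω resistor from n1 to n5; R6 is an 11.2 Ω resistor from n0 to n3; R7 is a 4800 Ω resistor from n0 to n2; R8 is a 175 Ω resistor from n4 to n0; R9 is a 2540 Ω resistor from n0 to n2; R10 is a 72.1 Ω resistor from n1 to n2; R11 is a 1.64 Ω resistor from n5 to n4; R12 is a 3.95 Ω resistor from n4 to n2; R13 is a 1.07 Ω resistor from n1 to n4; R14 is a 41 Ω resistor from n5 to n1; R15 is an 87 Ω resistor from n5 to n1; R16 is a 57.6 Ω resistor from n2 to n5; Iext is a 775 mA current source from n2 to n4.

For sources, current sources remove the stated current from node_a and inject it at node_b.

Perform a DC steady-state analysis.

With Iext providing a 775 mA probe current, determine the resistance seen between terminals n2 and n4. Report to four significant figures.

R_eq = 3.518 Ω

Apply KCL at each of the 5 non-ground nodes and solve the resulting linear system.
Node n1: branches {R4, R5, R10, R13, R14, R15} → V_1 = 0.03853
Node n2: branches {R7, R9, R10, R12, R16, Iext} → V_2 = -2.646
Node n3: branches {R3, R6} → V_3 = 0.0002333
Node n4: branches {R1, R8, R11, R12, R13, Iext} → V_4 = 0.07971
Node n5: branches {R2, R3, R5, R11, R14, R15, R16} → V_5 = 0.004440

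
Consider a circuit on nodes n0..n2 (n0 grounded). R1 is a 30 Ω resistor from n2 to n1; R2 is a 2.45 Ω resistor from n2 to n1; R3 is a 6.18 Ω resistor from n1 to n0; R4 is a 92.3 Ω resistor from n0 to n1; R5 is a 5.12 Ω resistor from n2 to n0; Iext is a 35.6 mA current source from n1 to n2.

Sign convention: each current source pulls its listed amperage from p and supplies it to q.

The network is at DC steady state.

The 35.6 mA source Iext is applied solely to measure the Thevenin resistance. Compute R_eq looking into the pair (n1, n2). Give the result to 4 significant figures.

Apply KCL at each of the 2 non-ground nodes and solve the resulting linear system.
Node n1: branches {R1, R2, R3, R4, Iext} → V_1 = -0.03544
Node n2: branches {R1, R2, R5, Iext} → V_2 = 0.03133

R_eq = 1.876 Ω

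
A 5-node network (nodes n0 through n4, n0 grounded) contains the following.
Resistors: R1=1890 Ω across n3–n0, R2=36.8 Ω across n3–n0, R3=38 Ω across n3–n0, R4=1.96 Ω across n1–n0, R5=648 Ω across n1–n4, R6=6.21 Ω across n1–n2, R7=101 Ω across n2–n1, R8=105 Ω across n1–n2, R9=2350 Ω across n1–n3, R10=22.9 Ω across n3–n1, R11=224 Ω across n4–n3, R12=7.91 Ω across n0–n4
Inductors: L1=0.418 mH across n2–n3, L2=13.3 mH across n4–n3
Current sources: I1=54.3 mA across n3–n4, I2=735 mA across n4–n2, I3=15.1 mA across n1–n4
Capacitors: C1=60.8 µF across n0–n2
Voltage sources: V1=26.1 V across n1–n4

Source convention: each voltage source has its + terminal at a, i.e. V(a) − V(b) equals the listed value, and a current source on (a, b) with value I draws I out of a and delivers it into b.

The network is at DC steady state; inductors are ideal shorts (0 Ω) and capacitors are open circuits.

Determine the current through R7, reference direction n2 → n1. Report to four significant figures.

Apply KCL at each of the 4 non-ground nodes and solve the resulting linear system.
Node n1: branches {R4, R5, R6, R7, R8, R9, R10, I3, V1} → V_1 = 6.819
Node n2: branches {L1, C1, I2, R6, R7, R8} → V_2 = -19.28
Node n3: branches {R1, R2, L1, R3, I1, R9, R10, R11, L2} → V_3 = -19.28
Node n4: branches {I1, R5, I2, R11, I3, R12, L2, V1} → V_4 = -19.28
Source currents: i(L1)=5.445, i(L2)=-7.583, i(V1)=-9.395

-0.2584 A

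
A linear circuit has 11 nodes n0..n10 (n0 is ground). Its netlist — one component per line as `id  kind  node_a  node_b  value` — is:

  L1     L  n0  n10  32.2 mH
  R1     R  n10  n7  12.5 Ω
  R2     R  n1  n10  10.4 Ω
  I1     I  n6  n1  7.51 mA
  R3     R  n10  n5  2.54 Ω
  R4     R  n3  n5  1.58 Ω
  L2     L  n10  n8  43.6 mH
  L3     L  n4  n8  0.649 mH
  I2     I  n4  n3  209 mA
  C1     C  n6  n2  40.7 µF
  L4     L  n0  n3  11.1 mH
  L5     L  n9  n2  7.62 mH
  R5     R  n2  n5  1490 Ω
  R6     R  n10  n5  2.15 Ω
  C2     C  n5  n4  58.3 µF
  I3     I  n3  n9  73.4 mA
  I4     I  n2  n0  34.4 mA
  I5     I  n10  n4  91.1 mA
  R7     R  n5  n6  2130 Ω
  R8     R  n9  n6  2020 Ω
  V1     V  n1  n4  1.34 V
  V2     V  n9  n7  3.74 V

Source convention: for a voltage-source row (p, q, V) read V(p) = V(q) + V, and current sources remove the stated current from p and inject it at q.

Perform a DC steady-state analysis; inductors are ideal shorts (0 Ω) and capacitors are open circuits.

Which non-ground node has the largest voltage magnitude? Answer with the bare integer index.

MNA unknowns: 10 node voltages V₁..V_10 plus 7 source currents (L1, L2, L3, L4, L5, V1, V2)
L1: row V0−V10=0, i_L1 at 0,10
R1: Y=0.08000 on G[10,7]
R2: Y=0.09615 on G[1,10]
I1: z[6]−=0.00751, z[1]+=0.00751
R3: Y=0.3937 on G[10,5]
R4: Y=0.6329 on G[3,5]
L2: row V10−V8=0, i_L2 at 10,8
L3: row V4−V8=0, i_L3 at 4,8
I2: z[4]−=0.209, z[3]+=0.209
C1: Y=0.000 on G[6,2]
L4: row V0−V3=0, i_L4 at 0,3
L5: row V9−V2=0, i_L5 at 9,2
R5: Y=0.0006711 on G[2,5]
R6: Y=0.4651 on G[10,5]
C2: Y=0.000 on G[5,4]
I3: z[3]−=0.0734, z[9]+=0.0734
I4: z[2]−=0.0344, z[0]+=0.0344
I5: z[10]−=0.0911, z[4]+=0.0911
R7: Y=0.0004695 on G[5,6]
R8: Y=0.0004950 on G[9,6]
V1: row V1−V4=1.34, i_V1 at 1,4
V2: row V9−V7=3.74, i_V2 at 9,7
solve → V1=1.340, V2=4.132, V3=0.000, V4=0.000, V5=7.606e-05, V6=-5.665, V7=0.3922, V8=0.000, V9=4.132, V10=0.000
aux → i_L1=0.1700, i_L2=0.2392, i_L3=-0.2392, i_L4=-0.1356, i_L5=0.03717, i_V1=-0.1213, i_V2=0.03138

6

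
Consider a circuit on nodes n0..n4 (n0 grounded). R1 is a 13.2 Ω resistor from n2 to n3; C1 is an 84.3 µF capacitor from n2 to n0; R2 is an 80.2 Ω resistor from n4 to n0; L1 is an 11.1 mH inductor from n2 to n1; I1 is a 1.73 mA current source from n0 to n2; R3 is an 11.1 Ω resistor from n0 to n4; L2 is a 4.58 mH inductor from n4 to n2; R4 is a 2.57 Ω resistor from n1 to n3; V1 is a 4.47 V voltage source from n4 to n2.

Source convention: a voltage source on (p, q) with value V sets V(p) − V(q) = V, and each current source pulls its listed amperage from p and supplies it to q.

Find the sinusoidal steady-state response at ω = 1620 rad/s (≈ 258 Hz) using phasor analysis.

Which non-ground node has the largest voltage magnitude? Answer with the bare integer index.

4

Element admittances at ω=1620 rad/s:
  Y(R1) = 0.07576+0.000j S between n2,n3
  Y(C1) = 0.000+0.1366j S between n2,n0
  Y(R2) = 0.01247+0.000j S between n4,n0
  Y(L1) = 0.000-0.05561j S between n2,n1
  I1: injects 0.00173 A into n2 (from n0)
  Y(R3) = 0.09009+0.000j S between n0,n4
  Y(L2) = 0.000-0.1348j S between n4,n2
  Y(R4) = 0.3891+0.000j S between n1,n3
  V1: constraint V(n4)−V(n2) = 4.47
Assemble and solve the 5×5 MNA system:
  V(n1)=-1.606+2.138j  V(n2)=-1.606+2.138j  V(n3)=-1.606+2.138j  V(n4)=2.864+2.138j
  i(V1)=-0.2937+0.3832j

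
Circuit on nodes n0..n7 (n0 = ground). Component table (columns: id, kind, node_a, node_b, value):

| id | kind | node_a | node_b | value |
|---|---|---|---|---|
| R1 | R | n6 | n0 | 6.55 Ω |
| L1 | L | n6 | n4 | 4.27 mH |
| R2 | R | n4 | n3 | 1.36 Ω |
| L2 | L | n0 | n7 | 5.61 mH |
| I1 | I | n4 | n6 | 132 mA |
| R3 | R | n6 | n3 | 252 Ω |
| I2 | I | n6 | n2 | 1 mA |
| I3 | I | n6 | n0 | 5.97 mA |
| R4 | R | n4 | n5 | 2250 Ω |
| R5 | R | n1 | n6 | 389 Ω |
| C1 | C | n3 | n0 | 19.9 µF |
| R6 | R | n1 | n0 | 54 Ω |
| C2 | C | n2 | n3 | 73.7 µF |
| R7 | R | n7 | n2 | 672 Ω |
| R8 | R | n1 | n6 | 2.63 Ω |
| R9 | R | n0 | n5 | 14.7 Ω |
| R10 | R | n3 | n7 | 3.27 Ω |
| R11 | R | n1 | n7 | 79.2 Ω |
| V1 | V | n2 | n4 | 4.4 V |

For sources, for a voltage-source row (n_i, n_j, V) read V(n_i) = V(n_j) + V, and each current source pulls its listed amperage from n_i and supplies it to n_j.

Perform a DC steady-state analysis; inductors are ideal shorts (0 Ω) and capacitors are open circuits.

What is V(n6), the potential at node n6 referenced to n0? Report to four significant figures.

Apply KCL at each of the 7 non-ground nodes and solve the resulting linear system.
Node n1: branches {R5, R6, R8, R11} → V_1 = -0.02896
Node n2: branches {I2, C2, R7, V1} → V_2 = 4.369
Node n3: branches {R2, R3, C1, C2, R10} → V_3 = -0.02215
Node n4: branches {L1, R2, I1, R4, V1} → V_4 = -0.03132
Node n5: branches {R4, R9} → V_5 = -0.0002033
Node n6: branches {R1, L1, I1, R3, I2, I3, R5, R8} → V_6 = -0.03132
Node n7: branches {L2, R7, R10, R11} → V_7 = 0.000
Source currents: i(L1)=0.1307, i(L2)=0.0006389, i(V1)=-0.005501

-0.03132 V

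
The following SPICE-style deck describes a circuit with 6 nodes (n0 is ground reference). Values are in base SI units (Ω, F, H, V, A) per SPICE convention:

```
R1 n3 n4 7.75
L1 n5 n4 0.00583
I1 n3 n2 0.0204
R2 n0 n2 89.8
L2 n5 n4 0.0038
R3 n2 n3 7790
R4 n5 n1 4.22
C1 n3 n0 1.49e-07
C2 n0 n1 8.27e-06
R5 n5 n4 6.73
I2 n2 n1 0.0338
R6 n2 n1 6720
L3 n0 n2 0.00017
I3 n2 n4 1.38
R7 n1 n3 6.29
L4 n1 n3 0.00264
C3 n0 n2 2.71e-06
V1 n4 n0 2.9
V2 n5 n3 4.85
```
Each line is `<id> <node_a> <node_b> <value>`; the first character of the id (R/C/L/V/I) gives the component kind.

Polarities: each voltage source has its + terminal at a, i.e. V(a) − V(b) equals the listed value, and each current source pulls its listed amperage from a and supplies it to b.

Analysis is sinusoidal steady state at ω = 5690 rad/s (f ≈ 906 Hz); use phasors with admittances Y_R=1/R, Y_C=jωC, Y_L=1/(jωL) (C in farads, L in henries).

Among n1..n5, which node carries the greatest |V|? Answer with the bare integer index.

5

Element admittances at ω=5690 rad/s:
  Y(R1) = 0.1290+0.000j S between n3,n4
  Y(L1) = 0.000-0.03015j S between n5,n4
  I1: injects 0.0204 A into n2 (from n3)
  Y(R2) = 0.01114+0.000j S between n0,n2
  Y(L2) = 0.000-0.04625j S between n5,n4
  Y(R3) = 0.0001284+0.000j S between n2,n3
  Y(R4) = 0.2370+0.000j S between n5,n1
  Y(C1) = 0.000+0.0008478j S between n3,n0
  Y(C2) = 0.000+0.04706j S between n0,n1
  Y(R5) = 0.1486+0.000j S between n5,n4
  I2: injects 0.0338 A into n1 (from n2)
  Y(R6) = 0.0001488+0.000j S between n2,n1
  Y(L3) = 0.000-1.034j S between n0,n2
  I3: injects 1.38 A into n4 (from n2)
  Y(R7) = 0.1590+0.000j S between n1,n3
  Y(L4) = 0.000-0.06657j S between n1,n3
  Y(C3) = 0.000+0.01542j S between n0,n2
  V1: constraint V(n4)−V(n0) = 2.9
  V2: constraint V(n5)−V(n3) = 4.85
Assemble and solve the 7×7 MNA system:
  V(n1)=3.351+0.1693j  V(n2)=-0.01536-1.368j  V(n3)=0.3613+0.06549j  V(n4)=2.900+0.000j  V(n5)=5.211+0.06549j
  i(V1)=1.401-0.1584j  i(V2)=-0.7893+0.1914j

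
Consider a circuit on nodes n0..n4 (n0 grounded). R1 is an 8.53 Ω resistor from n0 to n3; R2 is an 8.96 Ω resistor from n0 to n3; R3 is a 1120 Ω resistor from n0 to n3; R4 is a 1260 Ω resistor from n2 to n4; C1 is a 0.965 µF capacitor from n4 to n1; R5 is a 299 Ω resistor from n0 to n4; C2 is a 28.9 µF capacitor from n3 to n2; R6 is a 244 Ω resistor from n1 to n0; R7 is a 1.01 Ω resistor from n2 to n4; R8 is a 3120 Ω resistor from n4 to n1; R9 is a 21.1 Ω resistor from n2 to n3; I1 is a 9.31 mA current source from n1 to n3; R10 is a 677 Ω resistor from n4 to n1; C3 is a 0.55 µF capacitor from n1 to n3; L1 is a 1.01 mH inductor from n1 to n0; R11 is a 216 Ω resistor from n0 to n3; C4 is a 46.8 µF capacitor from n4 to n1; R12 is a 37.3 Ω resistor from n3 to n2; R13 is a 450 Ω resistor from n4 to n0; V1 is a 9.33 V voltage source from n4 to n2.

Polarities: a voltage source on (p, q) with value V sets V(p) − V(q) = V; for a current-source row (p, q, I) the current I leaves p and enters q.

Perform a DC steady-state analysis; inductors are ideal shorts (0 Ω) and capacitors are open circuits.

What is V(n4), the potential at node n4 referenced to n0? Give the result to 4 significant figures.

MNA unknowns: 4 node voltages V₁..V_4 plus 2 source currents (L1, V1)
R1: Y=0.1172 on G[0,3]
R2: Y=0.1116 on G[0,3]
R3: Y=0.0008929 on G[0,3]
R4: Y=0.0007937 on G[2,4]
C1: Y=0.000 on G[4,1]
R5: Y=0.003344 on G[0,4]
C2: Y=0.000 on G[3,2]
R6: Y=0.004098 on G[1,0]
R7: Y=0.9901 on G[2,4]
R8: Y=0.0003205 on G[4,1]
R9: Y=0.04739 on G[2,3]
I1: z[1]−=0.00931, z[3]+=0.00931
R10: Y=0.001477 on G[4,1]
C3: Y=0.000 on G[1,3]
L1: row V1−V0=0, i_L1 at 1,0
R11: Y=0.004630 on G[0,3]
C4: Y=0.000 on G[4,1]
R12: Y=0.02681 on G[3,2]
R13: Y=0.002222 on G[4,0]
V1: row V4−V2=9.33, i_V1 at 4,2
solve → V1=0.000, V2=-1.043, V3=-0.2207, V4=8.287
aux → i_L1=0.005587, i_V1=-9.306

8.287 V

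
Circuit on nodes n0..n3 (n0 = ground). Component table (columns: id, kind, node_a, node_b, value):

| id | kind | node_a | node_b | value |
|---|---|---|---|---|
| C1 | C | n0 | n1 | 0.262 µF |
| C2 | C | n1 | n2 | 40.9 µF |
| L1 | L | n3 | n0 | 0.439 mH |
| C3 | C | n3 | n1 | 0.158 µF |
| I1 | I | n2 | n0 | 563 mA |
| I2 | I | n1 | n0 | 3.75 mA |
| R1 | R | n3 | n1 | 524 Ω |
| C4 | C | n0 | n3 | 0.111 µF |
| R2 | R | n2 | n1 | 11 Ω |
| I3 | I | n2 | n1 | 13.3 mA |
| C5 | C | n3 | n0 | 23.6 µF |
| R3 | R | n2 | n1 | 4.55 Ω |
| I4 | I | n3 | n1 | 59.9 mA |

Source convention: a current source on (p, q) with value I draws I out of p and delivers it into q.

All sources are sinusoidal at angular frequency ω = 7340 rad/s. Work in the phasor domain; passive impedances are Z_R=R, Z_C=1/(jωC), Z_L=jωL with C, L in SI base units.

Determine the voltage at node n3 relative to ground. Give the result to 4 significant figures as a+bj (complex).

Element admittances at ω=7340 rad/s:
  Y(C1) = 0.000+0.001923j S between n0,n1
  Y(C2) = 0.000+0.3002j S between n1,n2
  Y(L1) = 0.000-0.3103j S between n3,n0
  Y(C3) = 0.000+0.001160j S between n3,n1
  I1: injects 0.563 A into n0 (from n2)
  I2: injects 0.00375 A into n0 (from n1)
  Y(R1) = 0.001908+0.000j S between n3,n1
  Y(C4) = 0.000+0.0008147j S between n0,n3
  Y(R2) = 0.09091+0.000j S between n2,n1
  I3: injects 0.0133 A into n1 (from n2)
  Y(C5) = 0.000+0.1732j S between n3,n0
  Y(R3) = 0.2198+0.000j S between n2,n1
  I4: injects 0.0599 A into n1 (from n3)
Assemble and solve the 3×3 MNA system:
  V(n1)=-74.86+117.8j  V(n2)=-75.82+118.7j  V(n3)=-1.056-2.496j

-1.056-2.496j V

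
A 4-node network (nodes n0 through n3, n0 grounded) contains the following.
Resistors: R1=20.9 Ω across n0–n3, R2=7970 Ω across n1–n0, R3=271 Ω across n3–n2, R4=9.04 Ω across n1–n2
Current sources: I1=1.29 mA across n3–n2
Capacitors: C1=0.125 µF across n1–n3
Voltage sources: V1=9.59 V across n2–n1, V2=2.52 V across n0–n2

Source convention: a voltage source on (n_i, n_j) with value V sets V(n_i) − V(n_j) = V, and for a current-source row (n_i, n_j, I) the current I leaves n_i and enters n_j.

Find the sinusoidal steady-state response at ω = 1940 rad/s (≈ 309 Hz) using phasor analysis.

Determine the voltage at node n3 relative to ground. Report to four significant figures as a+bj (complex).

MNA unknowns: 3 node voltages V₁..V_3 plus 2 source currents (V1, V2)
R1: Y=0.04785+0.000j on G[0,3]
I1: z[3]−=0.00129, z[2]+=0.00129
R2: Y=0.0001255+0.000j on G[1,0]
R3: Y=0.003690+0.000j on G[3,2]
C1: Y=0.000+0.0002425j on G[1,3]
R4: Y=0.1106+0.000j on G[1,2]
V1: row V2−V1=9.59, i_V1 at 2,1
V2: row V0−V2=2.52, i_V2 at 0,2
solve → V1=-12.11+0.000j, V2=-2.520+0.000j, V3=-0.2057-0.05601j
aux → i_V1=-1.062-0.002887j, i_V2=-0.01136-0.002680j

-0.2057-0.05601j V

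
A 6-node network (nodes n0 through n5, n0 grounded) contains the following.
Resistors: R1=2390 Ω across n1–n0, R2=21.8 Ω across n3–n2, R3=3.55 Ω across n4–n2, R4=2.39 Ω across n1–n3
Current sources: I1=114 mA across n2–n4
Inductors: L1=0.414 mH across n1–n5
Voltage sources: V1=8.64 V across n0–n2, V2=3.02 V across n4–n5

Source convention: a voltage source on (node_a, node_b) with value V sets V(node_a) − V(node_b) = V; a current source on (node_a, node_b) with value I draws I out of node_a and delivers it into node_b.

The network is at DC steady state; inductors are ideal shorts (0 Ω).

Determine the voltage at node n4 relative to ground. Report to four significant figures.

Element admittances at DC:
  Y(R1) = 0.0004184 S between n1,n0
  I1: injects 0.114 A into n4 (from n2)
  L1: short n1↔n5 (DC inductor)
  Y(R2) = 0.04587 S between n3,n2
  Y(R3) = 0.2817 S between n4,n2
  Y(R4) = 0.4184 S between n1,n3
  V1: constraint V(n0)−V(n2) = 8.64
  V2: constraint V(n4)−V(n5) = 3.02
Assemble and solve the 8×8 MNA system:
  V(n1)=-10.91  V(n2)=-8.640  V(n3)=-10.68  V(n4)=-7.886  V(n5)=-10.91
  i(L1)=0.09826  i(V1)=-0.004563  i(V2)=-0.09826

-7.886 V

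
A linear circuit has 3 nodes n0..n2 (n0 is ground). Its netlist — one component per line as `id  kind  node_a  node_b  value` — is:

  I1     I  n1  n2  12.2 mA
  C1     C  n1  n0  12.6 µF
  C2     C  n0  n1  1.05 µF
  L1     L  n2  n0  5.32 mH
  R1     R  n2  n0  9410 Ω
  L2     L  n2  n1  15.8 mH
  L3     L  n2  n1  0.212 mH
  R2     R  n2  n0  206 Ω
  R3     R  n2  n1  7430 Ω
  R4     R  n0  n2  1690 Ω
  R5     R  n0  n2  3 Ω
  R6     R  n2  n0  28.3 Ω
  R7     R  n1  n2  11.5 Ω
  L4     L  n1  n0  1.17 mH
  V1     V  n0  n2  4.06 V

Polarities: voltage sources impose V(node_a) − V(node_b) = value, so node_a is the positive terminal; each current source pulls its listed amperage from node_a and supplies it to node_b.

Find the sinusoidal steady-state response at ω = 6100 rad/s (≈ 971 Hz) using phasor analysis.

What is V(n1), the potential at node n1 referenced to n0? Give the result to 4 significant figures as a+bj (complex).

Apply KCL at each of the 2 non-ground nodes and solve the resulting linear system.
Node n1: branches {I1, C1, C2, L2, L3, R3, R7, L4} → V_1 = -3.790-0.04251j
Node n2: branches {I1, L1, R1, L2, L3, R2, R3, R4, R5, R6, R7, V1} → V_2 = -4.060+0.000j
Source currents: i(V1)=-1.522+0.3406j

-3.790-0.04251j V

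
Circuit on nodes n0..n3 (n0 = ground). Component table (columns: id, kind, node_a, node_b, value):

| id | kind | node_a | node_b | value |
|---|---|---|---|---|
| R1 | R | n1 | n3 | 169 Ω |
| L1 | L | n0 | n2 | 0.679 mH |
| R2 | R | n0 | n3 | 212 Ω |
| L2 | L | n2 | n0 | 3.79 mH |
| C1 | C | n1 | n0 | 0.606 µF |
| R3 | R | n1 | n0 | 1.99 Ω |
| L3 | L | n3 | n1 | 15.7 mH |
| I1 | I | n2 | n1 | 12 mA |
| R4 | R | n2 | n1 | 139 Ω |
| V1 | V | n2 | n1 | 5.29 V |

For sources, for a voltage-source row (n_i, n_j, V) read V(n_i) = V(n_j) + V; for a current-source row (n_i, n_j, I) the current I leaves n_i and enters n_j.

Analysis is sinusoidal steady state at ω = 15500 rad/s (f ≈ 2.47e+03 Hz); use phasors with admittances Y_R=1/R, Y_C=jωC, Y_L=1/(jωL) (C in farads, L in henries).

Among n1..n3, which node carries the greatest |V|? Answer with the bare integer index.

2

MNA unknowns: 3 node voltages V₁..V_3 plus 1 source current (V1)
R1: Y=0.005917+0.000j on G[1,3]
L1: Y=0.000-0.09502j on G[0,2]
R2: Y=0.004717+0.000j on G[0,3]
L2: Y=0.000-0.01702j on G[2,0]
C1: Y=0.000+0.009393j on G[1,0]
R3: Y=0.5025+0.000j on G[1,0]
L3: Y=0.000-0.004109j on G[3,1]
I1: z[2]−=0.012, z[1]+=0.012
R4: Y=0.007194+0.000j on G[2,1]
V1: row V2−V1=5.29, i_V1 at 2,1
solve → V1=-0.2302+1.126j, V2=5.060+1.126j, V3=0.02653+0.7255j
aux → i_V1=-0.1762+0.5669j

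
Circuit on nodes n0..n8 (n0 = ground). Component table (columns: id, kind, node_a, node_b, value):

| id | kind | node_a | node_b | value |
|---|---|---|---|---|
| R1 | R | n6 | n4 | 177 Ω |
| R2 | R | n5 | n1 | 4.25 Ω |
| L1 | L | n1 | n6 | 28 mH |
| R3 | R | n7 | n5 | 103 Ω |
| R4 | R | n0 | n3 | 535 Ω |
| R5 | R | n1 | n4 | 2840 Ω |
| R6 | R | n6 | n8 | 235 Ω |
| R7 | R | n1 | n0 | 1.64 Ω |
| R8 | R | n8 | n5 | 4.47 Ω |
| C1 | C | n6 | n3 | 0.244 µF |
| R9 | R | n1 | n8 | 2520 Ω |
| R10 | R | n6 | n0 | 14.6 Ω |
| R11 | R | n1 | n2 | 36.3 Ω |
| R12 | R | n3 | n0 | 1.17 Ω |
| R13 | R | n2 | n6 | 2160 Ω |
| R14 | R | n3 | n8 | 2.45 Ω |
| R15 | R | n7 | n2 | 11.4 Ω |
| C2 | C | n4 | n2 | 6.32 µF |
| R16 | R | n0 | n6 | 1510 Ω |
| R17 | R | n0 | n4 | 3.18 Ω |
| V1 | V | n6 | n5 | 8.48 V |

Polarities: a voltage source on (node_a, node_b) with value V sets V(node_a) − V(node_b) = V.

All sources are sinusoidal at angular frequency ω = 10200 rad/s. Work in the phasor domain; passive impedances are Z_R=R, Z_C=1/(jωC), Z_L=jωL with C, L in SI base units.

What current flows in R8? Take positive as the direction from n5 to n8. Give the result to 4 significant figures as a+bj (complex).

-0.2284+0.0001742j A

MNA unknowns: 8 node voltages V₁..V_8 plus 1 source current (V1)
R1: Y=0.005650+0.000j on G[6,4]
R2: Y=0.2353+0.000j on G[5,1]
L1: Y=0.000-0.003501j on G[1,6]
R3: Y=0.009709+0.000j on G[7,5]
R4: Y=0.001869+0.000j on G[0,3]
R5: Y=0.0003521+0.000j on G[1,4]
R6: Y=0.004255+0.000j on G[6,8]
R7: Y=0.6098+0.000j on G[1,0]
R8: Y=0.2237+0.000j on G[8,5]
C1: Y=0.000+0.002489j on G[6,3]
R9: Y=0.0003968+0.000j on G[1,8]
R10: Y=0.06849+0.000j on G[6,0]
R11: Y=0.02755+0.000j on G[1,2]
R12: Y=0.8547+0.000j on G[3,0]
R13: Y=0.0004630+0.000j on G[2,6]
R14: Y=0.4082+0.000j on G[3,8]
R15: Y=0.08772+0.000j on G[7,2]
C2: Y=0.000+0.06446j on G[4,2]
R16: Y=0.0006623+0.000j on G[0,6]
R17: Y=0.3145+0.000j on G[0,4]
V1: row V6−V5=8.48, i_V1 at 6,5
solve → V1=-0.4705-0.01399j, V2=-0.1141+0.2891j, V3=-0.2295+0.02046j, V4=0.05358-0.03337j, V5=-1.732+0.02164j, V6=6.748+0.02164j, V7=-0.2754+0.2624j, V8=-0.7112+0.02086j
aux → i_V1=-0.5395+0.006222j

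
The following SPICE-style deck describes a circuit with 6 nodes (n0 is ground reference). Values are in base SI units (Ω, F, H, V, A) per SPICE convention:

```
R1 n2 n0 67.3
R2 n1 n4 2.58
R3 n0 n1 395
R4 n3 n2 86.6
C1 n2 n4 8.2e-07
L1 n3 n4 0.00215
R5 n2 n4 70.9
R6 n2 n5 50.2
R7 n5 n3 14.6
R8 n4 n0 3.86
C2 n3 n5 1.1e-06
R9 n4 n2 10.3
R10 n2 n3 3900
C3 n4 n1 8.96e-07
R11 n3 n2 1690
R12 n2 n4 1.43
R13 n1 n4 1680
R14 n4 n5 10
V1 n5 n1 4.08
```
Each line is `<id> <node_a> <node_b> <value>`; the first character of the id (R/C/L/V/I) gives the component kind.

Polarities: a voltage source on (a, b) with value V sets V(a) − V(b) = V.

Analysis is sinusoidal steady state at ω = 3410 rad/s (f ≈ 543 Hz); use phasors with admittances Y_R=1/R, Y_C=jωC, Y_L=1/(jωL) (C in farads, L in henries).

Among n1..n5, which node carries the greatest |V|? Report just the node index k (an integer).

5

Element admittances at ω=3410 rad/s:
  Y(R1) = 0.01486+0.000j S between n2,n0
  Y(R2) = 0.3876+0.000j S between n1,n4
  Y(R3) = 0.002532+0.000j S between n0,n1
  Y(R4) = 0.01155+0.000j S between n3,n2
  Y(C1) = 0.000+0.002796j S between n2,n4
  Y(L1) = 0.000-0.1364j S between n3,n4
  Y(R5) = 0.01410+0.000j S between n2,n4
  Y(R6) = 0.01992+0.000j S between n2,n5
  Y(R7) = 0.06849+0.000j S between n5,n3
  Y(R8) = 0.2591+0.000j S between n4,n0
  Y(C2) = 0.000+0.003751j S between n3,n5
  Y(R9) = 0.09709+0.000j S between n4,n2
  Y(R10) = 0.0002564+0.000j S between n2,n3
  Y(C3) = 0.000+0.003055j S between n4,n1
  Y(R11) = 0.0005917+0.000j S between n3,n2
  Y(R12) = 0.6993+0.000j S between n2,n4
  Y(R13) = 0.0005952+0.000j S between n1,n4
  Y(R14) = 0.1000+0.000j S between n4,n5
  V1: constraint V(n5)−V(n1) = 4.08
Assemble and solve the 6×6 MNA system:
  V(n1)=-1.259+0.1237j  V(n2)=0.08075+0.01683j  V(n3)=0.5482+1.124j  V(n4)=0.007673-0.002173j  V(n5)=2.821+0.1237j
  i(V1)=-0.4953+0.04529j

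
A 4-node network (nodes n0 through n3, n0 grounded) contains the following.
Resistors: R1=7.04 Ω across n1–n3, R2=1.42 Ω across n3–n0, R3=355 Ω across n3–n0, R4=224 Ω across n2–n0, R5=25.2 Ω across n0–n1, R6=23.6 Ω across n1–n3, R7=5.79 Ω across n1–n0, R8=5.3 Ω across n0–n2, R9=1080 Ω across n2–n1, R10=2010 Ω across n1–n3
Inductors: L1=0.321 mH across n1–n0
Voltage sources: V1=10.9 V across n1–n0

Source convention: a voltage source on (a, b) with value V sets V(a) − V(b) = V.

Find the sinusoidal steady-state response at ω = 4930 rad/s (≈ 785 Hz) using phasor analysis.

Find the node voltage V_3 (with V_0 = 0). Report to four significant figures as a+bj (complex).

2.260+0.000j V

Element admittances at ω=4930 rad/s:
  Y(R1) = 0.1420+0.000j S between n1,n3
  Y(L1) = 0.000-0.6319j S between n1,n0
  Y(R2) = 0.7042+0.000j S between n3,n0
  Y(R3) = 0.002817+0.000j S between n3,n0
  Y(R4) = 0.004464+0.000j S between n2,n0
  Y(R5) = 0.03968+0.000j S between n0,n1
  Y(R6) = 0.04237+0.000j S between n1,n3
  Y(R7) = 0.1727+0.000j S between n1,n0
  Y(R8) = 0.1887+0.000j S between n0,n2
  Y(R9) = 0.0009259+0.000j S between n2,n1
  Y(R10) = 0.0004975+0.000j S between n1,n3
  V1: constraint V(n1)−V(n0) = 10.9
Assemble and solve the 4×4 MNA system:
  V(n1)=10.90+0.000j  V(n2)=0.05201+0.000j  V(n3)=2.260+0.000j
  i(V1)=-3.923+6.888j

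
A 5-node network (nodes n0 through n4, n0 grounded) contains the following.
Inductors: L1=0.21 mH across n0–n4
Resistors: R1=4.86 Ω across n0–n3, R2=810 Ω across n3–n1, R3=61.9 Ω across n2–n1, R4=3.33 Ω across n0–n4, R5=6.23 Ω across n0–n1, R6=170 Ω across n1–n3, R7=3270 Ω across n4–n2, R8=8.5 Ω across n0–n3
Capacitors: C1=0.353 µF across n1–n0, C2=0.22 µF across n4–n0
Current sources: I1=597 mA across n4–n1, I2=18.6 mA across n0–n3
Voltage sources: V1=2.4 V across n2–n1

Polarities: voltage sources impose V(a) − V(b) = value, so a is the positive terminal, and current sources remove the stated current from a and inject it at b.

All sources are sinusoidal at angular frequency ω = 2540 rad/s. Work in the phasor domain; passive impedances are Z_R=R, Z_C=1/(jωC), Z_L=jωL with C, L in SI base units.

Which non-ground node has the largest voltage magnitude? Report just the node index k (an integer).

2

Apply KCL at each of the 4 non-ground nodes and solve the resulting linear system.
Node n1: branches {C1, R2, I1, R3, R5, R6, V1} → V_1 = 3.556-0.01957j
Node n2: branches {R3, R7, V1} → V_2 = 5.956-0.01957j
Node n3: branches {R1, R2, I2, R6, R8} → V_3 = 0.1328-0.0004213j
Node n4: branches {L1, I1, C2, R4, R7} → V_4 = -0.04965-0.3096j
Source currents: i(V1)=-0.04061-8.869e-05j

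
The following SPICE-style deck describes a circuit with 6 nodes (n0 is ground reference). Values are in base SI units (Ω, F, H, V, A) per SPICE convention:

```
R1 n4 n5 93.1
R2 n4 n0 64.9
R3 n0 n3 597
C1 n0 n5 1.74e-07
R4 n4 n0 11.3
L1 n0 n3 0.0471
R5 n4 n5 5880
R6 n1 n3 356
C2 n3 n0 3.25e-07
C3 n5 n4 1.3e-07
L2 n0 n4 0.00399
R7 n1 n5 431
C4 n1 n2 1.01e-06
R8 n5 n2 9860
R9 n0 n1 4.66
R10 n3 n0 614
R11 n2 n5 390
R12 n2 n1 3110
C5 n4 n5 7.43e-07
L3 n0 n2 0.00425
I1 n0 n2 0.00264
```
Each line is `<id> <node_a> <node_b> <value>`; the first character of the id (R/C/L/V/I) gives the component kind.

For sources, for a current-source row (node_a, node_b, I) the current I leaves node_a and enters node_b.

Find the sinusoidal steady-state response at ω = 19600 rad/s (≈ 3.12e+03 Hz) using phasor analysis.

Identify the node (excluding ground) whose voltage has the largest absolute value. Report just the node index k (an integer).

Element admittances at ω=19600 rad/s:
  Y(R1) = 0.01074+0.000j S between n4,n5
  Y(R2) = 0.01541+0.000j S between n4,n0
  Y(R3) = 0.001675+0.000j S between n0,n3
  Y(C1) = 0.000+0.003410j S between n0,n5
  Y(R4) = 0.08850+0.000j S between n4,n0
  Y(L1) = 0.000-0.001083j S between n0,n3
  Y(R5) = 0.0001701+0.000j S between n4,n5
  Y(R6) = 0.002809+0.000j S between n1,n3
  Y(C2) = 0.000+0.006370j S between n3,n0
  Y(C3) = 0.000+0.002548j S between n5,n4
  Y(L2) = 0.000-0.01279j S between n0,n4
  Y(R7) = 0.002320+0.000j S between n1,n5
  Y(C4) = 0.000+0.01980j S between n1,n2
  Y(R8) = 0.0001014+0.000j S between n5,n2
  Y(R9) = 0.2146+0.000j S between n0,n1
  Y(R10) = 0.001629+0.000j S between n3,n0
  Y(R11) = 0.002564+0.000j S between n2,n5
  Y(R12) = 0.0003215+0.000j S between n2,n1
  Y(C5) = 0.000+0.01456j S between n4,n5
  Y(L3) = 0.000-0.01200j S between n0,n2
  I1: injects 0.00264 A into n2 (from n0)
Assemble and solve the 5×5 MNA system:
  V(n1)=0.02410+0.01043j  V(n2)=0.1483-0.2545j  V(n3)=0.008707-0.002739j  V(n4)=0.004070-0.004066j  V(n5)=-0.005821-0.03205j

2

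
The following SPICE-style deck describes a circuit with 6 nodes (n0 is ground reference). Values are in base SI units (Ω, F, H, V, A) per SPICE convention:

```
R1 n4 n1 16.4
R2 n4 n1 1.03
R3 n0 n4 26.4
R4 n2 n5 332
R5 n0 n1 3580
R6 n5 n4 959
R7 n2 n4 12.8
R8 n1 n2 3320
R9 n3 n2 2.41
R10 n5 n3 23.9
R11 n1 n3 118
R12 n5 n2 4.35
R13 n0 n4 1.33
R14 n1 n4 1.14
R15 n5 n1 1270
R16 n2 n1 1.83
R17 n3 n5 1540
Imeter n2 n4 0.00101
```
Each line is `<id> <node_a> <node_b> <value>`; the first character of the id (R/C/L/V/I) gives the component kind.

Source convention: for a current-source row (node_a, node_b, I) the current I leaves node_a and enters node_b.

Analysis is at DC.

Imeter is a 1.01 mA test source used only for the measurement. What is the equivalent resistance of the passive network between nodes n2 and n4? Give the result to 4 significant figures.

R_eq = 1.962 Ω

Element admittances at DC:
  Y(R1) = 0.06098 S between n4,n1
  Y(R2) = 0.9709 S between n4,n1
  Y(R3) = 0.03788 S between n0,n4
  Y(R4) = 0.003012 S between n2,n5
  Y(R5) = 0.0002793 S between n0,n1
  Y(R6) = 0.001043 S between n5,n4
  Y(R7) = 0.07812 S between n2,n4
  Y(R8) = 0.0003012 S between n1,n2
  Y(R9) = 0.4149 S between n3,n2
  Y(R10) = 0.04184 S between n5,n3
  Y(R11) = 0.008475 S between n1,n3
  Y(R12) = 0.2299 S between n5,n2
  Y(R13) = 0.7519 S between n0,n4
  Y(R14) = 0.8772 S between n1,n4
  Y(R15) = 0.0007874 S between n5,n1
  Y(R16) = 0.5464 S between n2,n1
  Y(R17) = 0.0006494 S between n3,n5
  Imeter: injects 0.00101 A into n4 (from n2)
Assemble and solve the 5×5 MNA system:
  V(n1)=-0.0004467  V(n2)=-0.001982  V(n3)=-0.001952  V(n4)=1.580e-07  V(n5)=-0.001965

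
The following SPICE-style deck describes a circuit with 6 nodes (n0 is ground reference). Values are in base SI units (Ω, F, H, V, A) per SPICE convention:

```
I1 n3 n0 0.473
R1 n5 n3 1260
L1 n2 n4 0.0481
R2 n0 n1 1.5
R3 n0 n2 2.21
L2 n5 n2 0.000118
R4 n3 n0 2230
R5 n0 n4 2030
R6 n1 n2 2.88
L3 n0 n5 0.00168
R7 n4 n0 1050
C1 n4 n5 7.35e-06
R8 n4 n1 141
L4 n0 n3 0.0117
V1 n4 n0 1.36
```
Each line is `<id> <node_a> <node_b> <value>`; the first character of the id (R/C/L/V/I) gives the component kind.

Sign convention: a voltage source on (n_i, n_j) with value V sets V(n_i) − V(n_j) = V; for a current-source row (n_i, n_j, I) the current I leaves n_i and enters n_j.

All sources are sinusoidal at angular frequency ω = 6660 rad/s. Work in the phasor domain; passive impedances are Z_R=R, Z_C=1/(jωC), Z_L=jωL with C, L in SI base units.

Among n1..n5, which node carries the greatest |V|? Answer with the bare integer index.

3

Apply KCL at each of the 5 non-ground nodes and solve the resulting linear system.
Node n1: branches {R2, R6, R8} → V_1 = 0.008745+0.01600j
Node n2: branches {L1, R3, L2, R6} → V_2 = -0.002064+0.04705j
Node n3: branches {I1, R1, R4, L4} → V_3 = -3.537-36.52j
Node n4: branches {L1, R5, R7, C1, R8, V1} → V_4 = 1.360+0.000j
Node n5: branches {R1, L2, L3, C1} → V_5 = -0.03061+0.04348j
Source currents: i(V1)=-0.01353-0.06371j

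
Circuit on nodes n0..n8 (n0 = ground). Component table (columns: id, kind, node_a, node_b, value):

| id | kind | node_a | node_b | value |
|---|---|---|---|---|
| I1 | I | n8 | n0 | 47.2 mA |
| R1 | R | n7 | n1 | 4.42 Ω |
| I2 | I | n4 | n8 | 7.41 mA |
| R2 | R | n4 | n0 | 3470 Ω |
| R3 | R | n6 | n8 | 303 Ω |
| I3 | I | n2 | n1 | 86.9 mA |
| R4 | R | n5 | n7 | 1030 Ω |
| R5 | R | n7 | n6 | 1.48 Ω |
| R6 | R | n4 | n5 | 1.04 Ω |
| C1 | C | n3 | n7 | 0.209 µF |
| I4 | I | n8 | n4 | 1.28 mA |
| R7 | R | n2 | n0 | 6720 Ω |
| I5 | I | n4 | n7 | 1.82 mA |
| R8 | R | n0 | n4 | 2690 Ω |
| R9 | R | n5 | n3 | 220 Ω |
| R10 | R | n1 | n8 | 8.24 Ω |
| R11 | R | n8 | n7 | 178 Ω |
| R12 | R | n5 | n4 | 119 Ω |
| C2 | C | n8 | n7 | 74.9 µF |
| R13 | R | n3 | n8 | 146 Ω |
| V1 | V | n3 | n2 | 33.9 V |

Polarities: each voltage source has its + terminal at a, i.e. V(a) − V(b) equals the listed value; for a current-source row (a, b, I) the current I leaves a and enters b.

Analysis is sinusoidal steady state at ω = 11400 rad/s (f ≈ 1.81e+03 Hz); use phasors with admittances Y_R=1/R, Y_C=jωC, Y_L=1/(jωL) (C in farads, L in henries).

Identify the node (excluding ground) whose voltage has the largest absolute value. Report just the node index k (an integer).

2

Apply KCL at each of the 8 non-ground nodes and solve the resulting linear system.
Node n1: branches {R1, I3, R10} → V_1 = -50.40-1.684j
Node n2: branches {I3, R7, V1} → V_2 = -90.74+0.2790j
Node n3: branches {C1, R9, R13, V1} → V_3 = -56.84+0.2790j
Node n4: branches {I2, R2, R6, I4, I5, R8, R12} → V_4 = -51.06-0.06290j
Node n5: branches {R4, R6, R9, R12} → V_5 = -51.09-0.06295j
Node n6: branches {R3, R5} → V_6 = -50.65-1.706j
Node n7: branches {R1, R4, R5, C1, I5, R11, C2} → V_7 = -50.65-1.706j
Node n8: branches {I1, I2, R3, I4, R10, R11, C2, R13} → V_8 = -50.64-1.643j
Source currents: i(V1)=0.07340+4.151e-05j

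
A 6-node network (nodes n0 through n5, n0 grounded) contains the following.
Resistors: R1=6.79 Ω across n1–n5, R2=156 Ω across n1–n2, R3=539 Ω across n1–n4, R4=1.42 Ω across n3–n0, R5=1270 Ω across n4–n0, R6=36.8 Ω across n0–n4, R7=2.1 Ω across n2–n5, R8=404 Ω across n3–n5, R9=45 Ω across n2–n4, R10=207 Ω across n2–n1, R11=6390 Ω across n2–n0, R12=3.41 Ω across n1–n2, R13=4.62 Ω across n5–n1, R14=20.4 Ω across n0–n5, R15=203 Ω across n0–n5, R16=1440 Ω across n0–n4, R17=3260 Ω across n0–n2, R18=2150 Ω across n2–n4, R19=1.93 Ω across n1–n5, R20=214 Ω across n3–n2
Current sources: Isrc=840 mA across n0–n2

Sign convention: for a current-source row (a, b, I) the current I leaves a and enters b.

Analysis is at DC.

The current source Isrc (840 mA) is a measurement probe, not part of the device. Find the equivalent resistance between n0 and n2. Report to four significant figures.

MNA unknowns: 5 node voltages V₁..V_5
R1: Y=0.1473 on G[1,5]
R2: Y=0.006410 on G[1,2]
R3: Y=0.001855 on G[1,4]
R4: Y=0.7042 on G[3,0]
R5: Y=0.0007874 on G[4,0]
R6: Y=0.02717 on G[0,4]
R7: Y=0.4762 on G[2,5]
R8: Y=0.002475 on G[3,5]
R9: Y=0.02222 on G[2,4]
R10: Y=0.004831 on G[2,1]
R11: Y=0.0001565 on G[2,0]
R12: Y=0.2933 on G[1,2]
R13: Y=0.2165 on G[5,1]
R14: Y=0.04902 on G[0,5]
R15: Y=0.004926 on G[0,5]
R16: Y=0.0006944 on G[0,4]
R17: Y=0.0003067 on G[0,2]
R18: Y=0.0004651 on G[2,4]
R19: Y=0.5181 on G[1,5]
R20: Y=0.004673 on G[3,2]
Isrc: z[0]−=0.84, z[2]+=0.84
solve → V1=11.25, V2=11.93, V3=0.1168, V4=5.480, V5=11.03

R_eq = 14.20 Ω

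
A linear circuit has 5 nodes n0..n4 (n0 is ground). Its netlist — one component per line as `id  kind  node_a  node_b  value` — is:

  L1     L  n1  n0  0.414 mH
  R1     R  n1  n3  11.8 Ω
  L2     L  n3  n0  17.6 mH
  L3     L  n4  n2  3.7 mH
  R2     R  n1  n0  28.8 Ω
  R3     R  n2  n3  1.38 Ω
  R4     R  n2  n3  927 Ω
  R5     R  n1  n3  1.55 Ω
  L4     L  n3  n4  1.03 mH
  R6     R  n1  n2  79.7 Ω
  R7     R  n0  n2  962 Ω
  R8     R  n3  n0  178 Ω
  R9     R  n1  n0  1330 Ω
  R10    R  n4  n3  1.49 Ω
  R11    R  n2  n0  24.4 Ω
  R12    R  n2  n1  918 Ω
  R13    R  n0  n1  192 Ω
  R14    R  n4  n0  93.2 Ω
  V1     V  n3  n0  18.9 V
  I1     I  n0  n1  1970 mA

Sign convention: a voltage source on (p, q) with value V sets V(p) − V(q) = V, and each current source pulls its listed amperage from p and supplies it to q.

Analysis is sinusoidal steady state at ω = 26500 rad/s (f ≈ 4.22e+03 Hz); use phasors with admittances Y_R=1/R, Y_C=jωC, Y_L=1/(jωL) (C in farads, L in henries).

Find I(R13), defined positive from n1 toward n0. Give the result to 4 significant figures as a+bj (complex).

MNA unknowns: 4 node voltages V₁..V_4 plus 1 source current (V1)
L1: Y=0.000-0.09115j on G[1,0]
R1: Y=0.08475+0.000j on G[1,3]
L2: Y=0.000-0.002144j on G[3,0]
L3: Y=0.000-0.01020j on G[4,2]
R2: Y=0.03472+0.000j on G[1,0]
R3: Y=0.7246+0.000j on G[2,3]
R4: Y=0.001079+0.000j on G[2,3]
R5: Y=0.6452+0.000j on G[1,3]
L4: Y=0.000-0.03664j on G[3,4]
R6: Y=0.01255+0.000j on G[1,2]
R7: Y=0.001040+0.000j on G[0,2]
R8: Y=0.005618+0.000j on G[3,0]
R9: Y=0.0007519+0.000j on G[1,0]
R10: Y=0.6711+0.000j on G[4,3]
R11: Y=0.04098+0.000j on G[2,0]
R12: Y=0.001089+0.000j on G[2,1]
R13: Y=0.005208+0.000j on G[0,1]
R14: Y=0.01073+0.000j on G[4,0]
V1: row V3−V0=18.9, i_V1 at 3,0
I1: z[0]−=1.97, z[1]+=1.97
solve → V1=20.14+2.342j, V2=17.90+0.03175j, V3=18.90+0.000j, V4=18.60-0.005483j
aux → i_V1=-0.1211+1.780j

0.1049+0.01220j A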